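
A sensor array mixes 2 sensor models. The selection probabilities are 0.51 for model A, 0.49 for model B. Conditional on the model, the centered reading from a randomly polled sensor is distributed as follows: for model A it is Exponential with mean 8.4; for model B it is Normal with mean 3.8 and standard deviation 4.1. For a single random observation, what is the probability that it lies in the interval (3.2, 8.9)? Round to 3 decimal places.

Conditional on each model, P(3.2 < X < 8.9): A: 0.33659; B: 0.451406.
By total probability, P(3.2 < X < 8.9) = 0.51·0.33659 + 0.49·0.451406 = 0.39285.

0.393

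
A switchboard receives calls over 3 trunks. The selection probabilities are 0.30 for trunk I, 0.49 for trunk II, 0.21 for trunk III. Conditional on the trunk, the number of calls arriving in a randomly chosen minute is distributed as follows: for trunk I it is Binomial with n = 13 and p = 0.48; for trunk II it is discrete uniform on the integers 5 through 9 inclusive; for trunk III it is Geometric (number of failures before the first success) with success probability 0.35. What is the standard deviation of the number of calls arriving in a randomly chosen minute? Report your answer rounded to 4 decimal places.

2.6617

Per component, I: μ=6.24, E[X²]=42.1824; II: μ=7, E[X²]=51; III: μ=1.85714, E[X²]=8.7551.
E[X] = 0.3·6.24 + 0.49·7 + 0.21·1.85714 = 5.692.
E[X²] = 0.3·42.1824 + 0.49·51 + 0.21·8.7551 = 39.4833.
Var(X) = E[X²] − (E[X])² = 39.4833 − 32.3989 = 7.08443.
SD(X) = √7.08443 = 2.66166.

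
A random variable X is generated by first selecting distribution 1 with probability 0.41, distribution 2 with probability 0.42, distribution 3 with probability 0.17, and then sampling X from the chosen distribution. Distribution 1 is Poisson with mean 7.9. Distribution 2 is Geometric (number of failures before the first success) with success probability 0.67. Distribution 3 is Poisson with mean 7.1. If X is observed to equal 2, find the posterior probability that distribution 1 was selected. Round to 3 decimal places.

Likelihoods P(X=2 | ·): 1: 0.0115691; 2: 0.072963; 3: 0.0207968.
Posterior ∝ prior × likelihood. Numerator for 1: 0.41·0.0115691 = 0.00474331.
Normalizing constant: 0.41·0.0115691 + 0.42·0.072963 + 0.17·0.0207968 = 0.0389232.
P(1 | observation) = 0.00474331 / 0.0389232 = 0.121863.

0.122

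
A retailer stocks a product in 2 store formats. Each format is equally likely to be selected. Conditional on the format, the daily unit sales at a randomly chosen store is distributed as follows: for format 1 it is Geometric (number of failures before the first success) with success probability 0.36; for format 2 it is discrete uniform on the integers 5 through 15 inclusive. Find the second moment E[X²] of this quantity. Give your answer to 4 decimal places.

59.0494

For each component E[X²] = Var + (mean)², giving 1: 8.09877; 2: 110.
Overall E[X²] = 0.5·8.09877 + 0.5·110 = 59.0494.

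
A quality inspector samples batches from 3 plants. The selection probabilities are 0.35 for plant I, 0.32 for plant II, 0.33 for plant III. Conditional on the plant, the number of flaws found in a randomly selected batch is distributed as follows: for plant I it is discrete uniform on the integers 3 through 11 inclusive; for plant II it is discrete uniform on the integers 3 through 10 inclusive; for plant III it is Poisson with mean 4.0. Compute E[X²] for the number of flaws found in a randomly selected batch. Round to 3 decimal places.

41.283

For each component E[X²] = Var + (mean)², giving I: 55.6667; II: 47.5; III: 20.
Overall E[X²] = 0.35·55.6667 + 0.32·47.5 + 0.33·20 = 41.2833.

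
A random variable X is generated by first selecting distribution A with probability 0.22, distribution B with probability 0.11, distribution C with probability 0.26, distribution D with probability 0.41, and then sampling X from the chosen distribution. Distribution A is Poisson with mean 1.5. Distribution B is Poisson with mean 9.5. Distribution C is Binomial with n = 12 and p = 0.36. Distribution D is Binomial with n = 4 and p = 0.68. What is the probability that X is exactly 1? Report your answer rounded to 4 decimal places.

Conditional on each component, P(X = 1): A: 0.334695; B: 0.000711092; C: 0.031876; D: 0.089129.
By total probability, P(X = 1) = 0.22·0.334695 + 0.11·0.000711092 + 0.26·0.031876 + 0.41·0.089129 = 0.118542.

0.1185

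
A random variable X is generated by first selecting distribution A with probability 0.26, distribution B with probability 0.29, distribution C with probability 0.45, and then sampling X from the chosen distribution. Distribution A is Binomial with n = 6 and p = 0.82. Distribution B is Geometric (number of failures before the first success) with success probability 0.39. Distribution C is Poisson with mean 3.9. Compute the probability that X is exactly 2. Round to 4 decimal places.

Conditional on each component, P(X = 2): A: 0.0105879; B: 0.145119; C: 0.15394.
By total probability, P(X = 2) = 0.26·0.0105879 + 0.29·0.145119 + 0.45·0.15394 = 0.11411.

0.1141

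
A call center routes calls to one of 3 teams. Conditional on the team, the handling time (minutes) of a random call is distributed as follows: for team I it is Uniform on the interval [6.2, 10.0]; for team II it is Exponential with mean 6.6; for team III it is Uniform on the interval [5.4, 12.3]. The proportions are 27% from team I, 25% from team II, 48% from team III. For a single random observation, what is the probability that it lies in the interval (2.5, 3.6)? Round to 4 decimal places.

0.0263

Conditional on each team, P(2.5 < X < 3.6): I: 0; II: 0.105113; III: 0.
By total probability, P(2.5 < X < 3.6) = 0.27·0 + 0.25·0.105113 + 0.48·0 = 0.0262781.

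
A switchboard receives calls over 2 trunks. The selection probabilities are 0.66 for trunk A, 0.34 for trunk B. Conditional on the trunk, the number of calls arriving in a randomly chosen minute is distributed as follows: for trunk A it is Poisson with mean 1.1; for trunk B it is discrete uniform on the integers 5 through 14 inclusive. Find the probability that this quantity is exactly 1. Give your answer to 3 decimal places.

0.242

Conditional on each trunk, P(X = 1): A: 0.366158; B: 0.
By total probability, P(X = 1) = 0.66·0.366158 + 0.34·0 = 0.241664.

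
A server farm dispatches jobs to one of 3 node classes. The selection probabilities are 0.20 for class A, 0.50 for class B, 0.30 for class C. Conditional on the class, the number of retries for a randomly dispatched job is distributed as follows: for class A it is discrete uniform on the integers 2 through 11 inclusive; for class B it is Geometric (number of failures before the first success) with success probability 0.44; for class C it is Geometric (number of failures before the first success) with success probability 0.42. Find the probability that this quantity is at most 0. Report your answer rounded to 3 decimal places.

0.346

Conditional on each class, P(X ≤ 0): A: 0; B: 0.44; C: 0.42.
By total probability, P(X ≤ 0) = 0.2·0 + 0.5·0.44 + 0.3·0.42 = 0.346.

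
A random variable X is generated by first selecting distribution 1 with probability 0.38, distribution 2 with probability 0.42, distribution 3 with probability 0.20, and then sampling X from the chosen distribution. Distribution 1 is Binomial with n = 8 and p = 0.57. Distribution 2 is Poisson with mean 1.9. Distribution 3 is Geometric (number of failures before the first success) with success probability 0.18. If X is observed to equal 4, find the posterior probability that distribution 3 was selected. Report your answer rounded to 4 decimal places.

0.1112

Likelihoods P(X=4 | ·): 1: 0.252622; 2: 0.0812164; 3: 0.0813819.
Posterior ∝ prior × likelihood. Numerator for 3: 0.2·0.0813819 = 0.0162764.
Normalizing constant: 0.38·0.252622 + 0.42·0.0812164 + 0.2·0.0813819 = 0.146384.
P(3 | observation) = 0.0162764 / 0.146384 = 0.11119.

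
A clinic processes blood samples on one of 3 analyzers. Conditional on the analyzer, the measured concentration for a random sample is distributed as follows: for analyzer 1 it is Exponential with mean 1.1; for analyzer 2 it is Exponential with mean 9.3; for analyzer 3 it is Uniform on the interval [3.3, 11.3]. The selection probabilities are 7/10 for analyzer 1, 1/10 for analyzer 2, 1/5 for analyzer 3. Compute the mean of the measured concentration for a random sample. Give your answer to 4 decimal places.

Component means — 1: 1.1; 2: 9.3; 3: 7.3.
E[X] = 0.7·1.1 + 0.1·9.3 + 0.2·7.3 = 3.16.

3.1600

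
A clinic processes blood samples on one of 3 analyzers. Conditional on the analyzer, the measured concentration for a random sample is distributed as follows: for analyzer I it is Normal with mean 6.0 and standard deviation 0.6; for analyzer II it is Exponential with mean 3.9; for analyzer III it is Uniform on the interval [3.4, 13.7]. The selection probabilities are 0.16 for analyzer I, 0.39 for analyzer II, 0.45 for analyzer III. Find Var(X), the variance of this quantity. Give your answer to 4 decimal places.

14.5060

Per component, I: μ=6, E[X²]=36.36; II: μ=3.9, E[X²]=30.42; III: μ=8.55, E[X²]=81.9433.
E[X] = 0.16·6 + 0.39·3.9 + 0.45·8.55 = 6.3285.
E[X²] = 0.16·36.36 + 0.39·30.42 + 0.45·81.9433 = 54.5559.
Var(X) = E[X²] − (E[X])² = 54.5559 − 40.0499 = 14.506.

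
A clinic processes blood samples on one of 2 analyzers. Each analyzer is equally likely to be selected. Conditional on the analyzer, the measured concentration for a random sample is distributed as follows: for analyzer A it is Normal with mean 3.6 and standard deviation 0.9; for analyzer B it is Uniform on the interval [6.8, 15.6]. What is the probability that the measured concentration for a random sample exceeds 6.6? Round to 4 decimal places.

0.5002

Conditional on each analyzer, P(X > 6.6): A: 0.00042906; B: 1.
By total probability, P(X > 6.6) = 0.5·0.00042906 + 0.5·1 = 0.500215.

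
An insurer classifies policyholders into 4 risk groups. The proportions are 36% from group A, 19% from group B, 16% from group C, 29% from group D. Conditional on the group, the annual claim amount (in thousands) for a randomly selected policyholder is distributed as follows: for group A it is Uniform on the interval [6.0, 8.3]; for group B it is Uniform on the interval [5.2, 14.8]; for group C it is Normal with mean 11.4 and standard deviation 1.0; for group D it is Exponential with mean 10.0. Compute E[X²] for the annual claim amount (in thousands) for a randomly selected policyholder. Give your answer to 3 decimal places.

For each component E[X²] = Var + (mean)², giving A: 51.5633; B: 107.68; C: 130.96; D: 200.
Overall E[X²] = 0.36·51.5633 + 0.19·107.68 + 0.16·130.96 + 0.29·200 = 117.976.

117.976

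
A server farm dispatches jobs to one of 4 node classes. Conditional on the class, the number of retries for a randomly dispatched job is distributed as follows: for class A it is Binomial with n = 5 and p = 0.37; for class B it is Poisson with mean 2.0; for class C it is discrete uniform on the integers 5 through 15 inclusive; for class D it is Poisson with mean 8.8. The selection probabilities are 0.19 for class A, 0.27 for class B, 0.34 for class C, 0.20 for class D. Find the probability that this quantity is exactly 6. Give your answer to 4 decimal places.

Conditional on each class, P(X = 6): A: 0; B: 0.0120298; C: 0.0909091; D: 0.0972237.
By total probability, P(X = 6) = 0.19·0 + 0.27·0.0120298 + 0.34·0.0909091 + 0.2·0.0972237 = 0.0536019.

0.0536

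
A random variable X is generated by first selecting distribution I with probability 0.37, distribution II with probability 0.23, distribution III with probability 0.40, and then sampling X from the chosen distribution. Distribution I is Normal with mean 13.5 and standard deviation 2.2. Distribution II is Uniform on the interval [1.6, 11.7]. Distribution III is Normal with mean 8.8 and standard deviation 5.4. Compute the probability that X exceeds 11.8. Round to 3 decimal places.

0.404

Conditional on each component, P(X > 11.8): I: 0.780158; II: 0; III: 0.289257.
By total probability, P(X > 11.8) = 0.37·0.780158 + 0.23·0 + 0.4·0.289257 = 0.404361.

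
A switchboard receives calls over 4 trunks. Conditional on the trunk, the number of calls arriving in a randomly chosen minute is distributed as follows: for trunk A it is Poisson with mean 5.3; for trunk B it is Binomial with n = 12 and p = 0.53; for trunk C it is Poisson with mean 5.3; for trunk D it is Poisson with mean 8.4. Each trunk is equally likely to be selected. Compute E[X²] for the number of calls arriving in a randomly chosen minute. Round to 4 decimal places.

47.2947

For each component E[X²] = Var + (mean)², giving A: 33.39; B: 43.4388; C: 33.39; D: 78.96.
Overall E[X²] = 0.25·33.39 + 0.25·43.4388 + 0.25·33.39 + 0.25·78.96 = 47.2947.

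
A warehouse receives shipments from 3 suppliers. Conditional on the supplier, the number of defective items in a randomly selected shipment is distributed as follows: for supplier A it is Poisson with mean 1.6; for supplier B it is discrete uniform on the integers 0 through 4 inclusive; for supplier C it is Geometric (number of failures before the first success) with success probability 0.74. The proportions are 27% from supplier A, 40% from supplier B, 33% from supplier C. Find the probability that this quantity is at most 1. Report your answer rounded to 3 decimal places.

0.609

Conditional on each supplier, P(X ≤ 1): A: 0.524931; B: 0.4; C: 0.9324.
By total probability, P(X ≤ 1) = 0.27·0.524931 + 0.4·0.4 + 0.33·0.9324 = 0.609423.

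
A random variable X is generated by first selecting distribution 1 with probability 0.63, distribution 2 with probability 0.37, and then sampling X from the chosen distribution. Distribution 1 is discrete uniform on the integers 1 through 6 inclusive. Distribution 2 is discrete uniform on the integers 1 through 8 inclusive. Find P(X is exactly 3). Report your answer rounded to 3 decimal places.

Conditional on each component, P(X = 3): 1: 0.166667; 2: 0.125.
By total probability, P(X = 3) = 0.63·0.166667 + 0.37·0.125 = 0.15125.

0.151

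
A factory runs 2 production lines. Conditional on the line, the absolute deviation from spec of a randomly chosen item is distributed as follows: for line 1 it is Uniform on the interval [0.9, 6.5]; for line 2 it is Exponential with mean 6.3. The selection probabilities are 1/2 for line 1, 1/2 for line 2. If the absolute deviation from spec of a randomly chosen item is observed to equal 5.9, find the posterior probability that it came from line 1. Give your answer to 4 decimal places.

Likelihoods f(5.9 | ·): 1: 0.178571; 2: 0.0622213.
Posterior ∝ prior × likelihood. Numerator for 1: 0.5·0.178571 = 0.0892857.
Normalizing constant: 0.5·0.178571 + 0.5·0.0622213 = 0.120396.
P(1 | observation) = 0.0892857 / 0.120396 = 0.741598.

0.7416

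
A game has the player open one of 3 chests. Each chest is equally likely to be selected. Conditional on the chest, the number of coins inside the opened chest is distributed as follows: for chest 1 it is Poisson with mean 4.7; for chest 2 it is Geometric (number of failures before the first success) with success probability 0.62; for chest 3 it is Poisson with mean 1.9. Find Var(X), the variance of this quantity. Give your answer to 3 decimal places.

5.441

Per component, 1: μ=4.7, E[X²]=26.79; 2: μ=0.612903, E[X²]=1.3642; 3: μ=1.9, E[X²]=5.51.
E[X] = 0.333333·4.7 + 0.333333·0.612903 + 0.333333·1.9 = 2.4043.
E[X²] = 0.333333·26.79 + 0.333333·1.3642 + 0.333333·5.51 = 11.2214.
Var(X) = E[X²] − (E[X])² = 11.2214 − 5.78066 = 5.44074.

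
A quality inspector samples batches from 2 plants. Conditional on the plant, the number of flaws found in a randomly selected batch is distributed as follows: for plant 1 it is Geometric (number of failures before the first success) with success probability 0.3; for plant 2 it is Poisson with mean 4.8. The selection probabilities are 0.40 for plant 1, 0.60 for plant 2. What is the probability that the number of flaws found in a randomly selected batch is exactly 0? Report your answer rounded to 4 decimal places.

Conditional on each plant, P(X = 0): 1: 0.3; 2: 0.00822975.
By total probability, P(X = 0) = 0.4·0.3 + 0.6·0.00822975 = 0.124938.

0.1249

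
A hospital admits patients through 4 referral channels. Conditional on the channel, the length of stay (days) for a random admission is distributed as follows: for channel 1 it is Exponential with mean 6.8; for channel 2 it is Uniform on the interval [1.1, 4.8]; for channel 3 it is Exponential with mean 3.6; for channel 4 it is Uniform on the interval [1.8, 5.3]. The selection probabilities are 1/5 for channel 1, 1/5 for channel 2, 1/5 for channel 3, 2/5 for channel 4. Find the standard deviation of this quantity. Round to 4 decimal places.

Per component, 1: μ=6.8, E[X²]=92.48; 2: μ=2.95, E[X²]=9.84333; 3: μ=3.6, E[X²]=25.92; 4: μ=3.55, E[X²]=13.6233.
E[X] = 0.2·6.8 + 0.2·2.95 + 0.2·3.6 + 0.4·3.55 = 4.09.
E[X²] = 0.2·92.48 + 0.2·9.84333 + 0.2·25.92 + 0.4·13.6233 = 31.098.
Var(X) = E[X²] − (E[X])² = 31.098 − 16.7281 = 14.3699.
SD(X) = √14.3699 = 3.79077.

3.7908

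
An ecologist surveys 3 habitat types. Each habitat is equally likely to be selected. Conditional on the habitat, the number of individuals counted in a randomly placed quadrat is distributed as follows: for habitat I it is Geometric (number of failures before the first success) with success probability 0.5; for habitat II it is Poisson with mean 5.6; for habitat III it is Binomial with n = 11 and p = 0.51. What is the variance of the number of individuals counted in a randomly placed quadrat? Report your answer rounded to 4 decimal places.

Per component, I: μ=1, E[X²]=3; II: μ=5.6, E[X²]=36.96; III: μ=5.61, E[X²]=34.221.
E[X] = 0.333333·1 + 0.333333·5.6 + 0.333333·5.61 = 4.07.
E[X²] = 0.333333·3 + 0.333333·36.96 + 0.333333·34.221 = 24.727.
Var(X) = E[X²] − (E[X])² = 24.727 − 16.5649 = 8.1621.

8.1621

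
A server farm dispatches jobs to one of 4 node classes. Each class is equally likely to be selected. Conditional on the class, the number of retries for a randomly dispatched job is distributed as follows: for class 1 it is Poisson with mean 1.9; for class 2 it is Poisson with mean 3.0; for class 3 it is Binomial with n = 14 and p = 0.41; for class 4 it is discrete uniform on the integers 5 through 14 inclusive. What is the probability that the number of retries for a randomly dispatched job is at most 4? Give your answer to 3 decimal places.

0.506

Conditional on each class, P(X ≤ 4): 1: 0.955919; 2: 0.815263; 3: 0.254088; 4: 0.
By total probability, P(X ≤ 4) = 0.25·0.955919 + 0.25·0.815263 + 0.25·0.254088 + 0.25·0 = 0.506317.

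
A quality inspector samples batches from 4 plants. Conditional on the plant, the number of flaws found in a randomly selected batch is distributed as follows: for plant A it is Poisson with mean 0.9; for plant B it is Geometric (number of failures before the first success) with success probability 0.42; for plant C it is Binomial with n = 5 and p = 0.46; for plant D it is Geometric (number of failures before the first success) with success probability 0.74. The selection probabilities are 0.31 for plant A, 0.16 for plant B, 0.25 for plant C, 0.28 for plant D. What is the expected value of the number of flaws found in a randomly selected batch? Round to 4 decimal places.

1.1733

Component means — A: 0.9; B: 1.38095; C: 2.3; D: 0.351351.
E[X] = 0.31·0.9 + 0.16·1.38095 + 0.25·2.3 + 0.28·0.351351 = 1.17333.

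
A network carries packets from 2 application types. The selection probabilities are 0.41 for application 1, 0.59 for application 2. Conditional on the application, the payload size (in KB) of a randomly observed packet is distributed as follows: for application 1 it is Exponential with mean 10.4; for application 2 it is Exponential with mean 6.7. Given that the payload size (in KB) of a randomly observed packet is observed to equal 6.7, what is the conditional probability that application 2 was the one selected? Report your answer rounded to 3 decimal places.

Likelihoods f(6.7 | ·): 1: 0.0504871; 2: 0.0549074.
Posterior ∝ prior × likelihood. Numerator for 2: 0.59·0.0549074 = 0.0323954.
Normalizing constant: 0.41·0.0504871 + 0.59·0.0549074 = 0.0530951.
P(2 | observation) = 0.0323954 / 0.0530951 = 0.610138.

0.610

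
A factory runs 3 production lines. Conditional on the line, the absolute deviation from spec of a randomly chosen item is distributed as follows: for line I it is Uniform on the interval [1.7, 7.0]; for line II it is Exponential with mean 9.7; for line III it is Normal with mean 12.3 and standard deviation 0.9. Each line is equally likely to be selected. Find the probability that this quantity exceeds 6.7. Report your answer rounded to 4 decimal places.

0.5193

Conditional on each line, P(X > 6.7): I: 0.0566038; II: 0.501214; III: 1.
By total probability, P(X > 6.7) = 0.333333·0.0566038 + 0.333333·0.501214 + 0.333333·1 = 0.519273.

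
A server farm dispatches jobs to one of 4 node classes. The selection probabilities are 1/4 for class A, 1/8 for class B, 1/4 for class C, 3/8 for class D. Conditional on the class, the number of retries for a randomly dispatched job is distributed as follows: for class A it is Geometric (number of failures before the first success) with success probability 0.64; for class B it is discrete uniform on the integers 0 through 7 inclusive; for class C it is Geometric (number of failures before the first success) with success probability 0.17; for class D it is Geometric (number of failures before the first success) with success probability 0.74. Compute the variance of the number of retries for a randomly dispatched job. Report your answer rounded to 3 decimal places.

12.123

Per component, A: μ=0.5625, E[X²]=1.19531; B: μ=3.5, E[X²]=17.5; C: μ=4.88235, E[X²]=52.5571; D: μ=0.351351, E[X²]=0.598247.
E[X] = 0.25·0.5625 + 0.125·3.5 + 0.25·4.88235 + 0.375·0.351351 = 1.93047.
E[X²] = 0.25·1.19531 + 0.125·17.5 + 0.25·52.5571 + 0.375·0.598247 = 15.8499.
Var(X) = E[X²] − (E[X])² = 15.8499 − 3.72671 = 12.1232.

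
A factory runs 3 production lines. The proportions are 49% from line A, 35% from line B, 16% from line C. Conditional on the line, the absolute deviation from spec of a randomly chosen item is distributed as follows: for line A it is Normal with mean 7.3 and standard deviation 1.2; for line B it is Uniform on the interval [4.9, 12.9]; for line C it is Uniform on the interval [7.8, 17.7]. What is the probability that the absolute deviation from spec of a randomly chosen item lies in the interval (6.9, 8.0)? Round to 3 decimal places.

0.223

Conditional on each line, P(6.9 < X < 8.0): A: 0.350724; B: 0.1375; C: 0.020202.
By total probability, P(6.9 < X < 8.0) = 0.49·0.350724 + 0.35·0.1375 + 0.16·0.020202 = 0.223212.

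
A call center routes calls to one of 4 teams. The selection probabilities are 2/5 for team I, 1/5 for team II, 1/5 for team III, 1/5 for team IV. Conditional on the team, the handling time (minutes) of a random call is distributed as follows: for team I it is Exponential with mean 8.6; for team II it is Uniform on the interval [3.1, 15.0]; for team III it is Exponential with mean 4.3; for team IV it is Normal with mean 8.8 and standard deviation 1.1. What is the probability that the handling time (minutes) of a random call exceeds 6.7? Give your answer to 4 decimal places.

Conditional on each team, P(X > 6.7): I: 0.458833; II: 0.697479; III: 0.210527; IV: 0.971875.
By total probability, P(X > 6.7) = 0.4·0.458833 + 0.2·0.697479 + 0.2·0.210527 + 0.2·0.971875 = 0.559509.

0.5595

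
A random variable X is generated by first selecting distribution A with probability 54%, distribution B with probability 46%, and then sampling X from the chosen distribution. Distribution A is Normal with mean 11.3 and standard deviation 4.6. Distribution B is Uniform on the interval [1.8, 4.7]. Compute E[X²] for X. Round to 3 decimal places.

For each component E[X²] = Var + (mean)², giving A: 148.85; B: 11.2633.
Overall E[X²] = 0.54·148.85 + 0.46·11.2633 = 85.5601.

85.560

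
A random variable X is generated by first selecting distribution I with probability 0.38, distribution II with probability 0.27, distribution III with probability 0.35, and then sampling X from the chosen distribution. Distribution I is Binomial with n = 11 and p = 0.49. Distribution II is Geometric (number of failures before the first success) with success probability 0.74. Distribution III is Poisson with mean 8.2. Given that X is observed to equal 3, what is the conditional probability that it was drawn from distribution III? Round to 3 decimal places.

0.192

Likelihoods P(X=3 | ·): I: 0.0888451; II: 0.0130062; III: 0.0252392.
Posterior ∝ prior × likelihood. Numerator for III: 0.35·0.0252392 = 0.00883372.
Normalizing constant: 0.38·0.0888451 + 0.27·0.0130062 + 0.35·0.0252392 = 0.0461066.
P(III | observation) = 0.00883372 / 0.0461066 = 0.191594.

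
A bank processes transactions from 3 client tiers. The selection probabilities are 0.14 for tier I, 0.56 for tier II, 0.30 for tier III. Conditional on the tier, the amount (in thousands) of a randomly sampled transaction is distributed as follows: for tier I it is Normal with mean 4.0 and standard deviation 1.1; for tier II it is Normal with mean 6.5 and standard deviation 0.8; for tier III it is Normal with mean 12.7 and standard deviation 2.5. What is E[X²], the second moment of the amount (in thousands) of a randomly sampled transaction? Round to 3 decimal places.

For each component E[X²] = Var + (mean)², giving I: 17.21; II: 42.89; III: 167.54.
Overall E[X²] = 0.14·17.21 + 0.56·42.89 + 0.3·167.54 = 76.6898.

76.690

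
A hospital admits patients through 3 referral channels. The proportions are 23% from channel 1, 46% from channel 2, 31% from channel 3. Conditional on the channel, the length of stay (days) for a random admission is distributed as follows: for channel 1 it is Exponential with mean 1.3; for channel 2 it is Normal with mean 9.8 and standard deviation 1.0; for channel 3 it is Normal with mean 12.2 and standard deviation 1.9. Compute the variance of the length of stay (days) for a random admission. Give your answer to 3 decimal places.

Per component, 1: μ=1.3, E[X²]=3.38; 2: μ=9.8, E[X²]=97.04; 3: μ=12.2, E[X²]=152.45.
E[X] = 0.23·1.3 + 0.46·9.8 + 0.31·12.2 = 8.589.
E[X²] = 0.23·3.38 + 0.46·97.04 + 0.31·152.45 = 92.6753.
Var(X) = E[X²] − (E[X])² = 92.6753 − 73.7709 = 18.9044.

18.904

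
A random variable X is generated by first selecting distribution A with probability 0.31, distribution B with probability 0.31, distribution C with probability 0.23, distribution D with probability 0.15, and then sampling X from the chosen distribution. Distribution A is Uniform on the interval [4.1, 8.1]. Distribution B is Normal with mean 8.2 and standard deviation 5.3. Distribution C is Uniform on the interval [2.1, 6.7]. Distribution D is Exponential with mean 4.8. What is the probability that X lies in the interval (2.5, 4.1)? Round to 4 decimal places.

Conditional on each component, P(2.5 < X < 4.1): A: 0; B: 0.0785064; C: 0.347826; D: 0.168388.
By total probability, P(2.5 < X < 4.1) = 0.31·0 + 0.31·0.0785064 + 0.23·0.347826 + 0.15·0.168388 = 0.129595.

0.1296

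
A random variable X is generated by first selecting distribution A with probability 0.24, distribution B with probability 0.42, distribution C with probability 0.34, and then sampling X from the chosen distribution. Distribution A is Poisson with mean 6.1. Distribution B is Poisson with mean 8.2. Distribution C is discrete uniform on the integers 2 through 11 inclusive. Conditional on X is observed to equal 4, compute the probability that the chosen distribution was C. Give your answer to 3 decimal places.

0.392

Likelihoods P(X=4 | ·): A: 0.129393; B: 0.0517404; C: 0.1.
Posterior ∝ prior × likelihood. Numerator for C: 0.34·0.1 = 0.034.
Normalizing constant: 0.24·0.129393 + 0.42·0.0517404 + 0.34·0.1 = 0.0867853.
P(C | observation) = 0.034 / 0.0867853 = 0.391771.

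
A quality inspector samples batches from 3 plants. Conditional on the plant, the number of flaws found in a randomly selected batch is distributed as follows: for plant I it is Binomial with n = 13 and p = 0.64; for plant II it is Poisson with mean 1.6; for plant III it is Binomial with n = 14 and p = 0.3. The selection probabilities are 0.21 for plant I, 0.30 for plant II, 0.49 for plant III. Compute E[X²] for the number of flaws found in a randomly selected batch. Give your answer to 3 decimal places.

For each component E[X²] = Var + (mean)², giving I: 72.2176; II: 4.16; III: 20.58.
Overall E[X²] = 0.21·72.2176 + 0.3·4.16 + 0.49·20.58 = 26.4979.

26.498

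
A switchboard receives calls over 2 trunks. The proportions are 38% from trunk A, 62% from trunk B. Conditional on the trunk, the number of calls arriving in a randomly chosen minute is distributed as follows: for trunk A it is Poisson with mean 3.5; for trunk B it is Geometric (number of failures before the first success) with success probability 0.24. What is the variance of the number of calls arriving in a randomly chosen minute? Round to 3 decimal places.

9.537

Per component, A: μ=3.5, E[X²]=15.75; B: μ=3.16667, E[X²]=23.2222.
E[X] = 0.38·3.5 + 0.62·3.16667 = 3.29333.
E[X²] = 0.38·15.75 + 0.62·23.2222 = 20.3828.
Var(X) = E[X²] − (E[X])² = 20.3828 − 10.846 = 9.53673.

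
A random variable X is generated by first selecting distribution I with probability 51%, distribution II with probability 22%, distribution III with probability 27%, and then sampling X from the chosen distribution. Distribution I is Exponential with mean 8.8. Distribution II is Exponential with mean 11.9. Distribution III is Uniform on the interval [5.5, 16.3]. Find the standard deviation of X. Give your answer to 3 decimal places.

8.661

Per component, I: μ=8.8, E[X²]=154.88; II: μ=11.9, E[X²]=283.22; III: μ=10.9, E[X²]=128.53.
E[X] = 0.51·8.8 + 0.22·11.9 + 0.27·10.9 = 10.049.
E[X²] = 0.51·154.88 + 0.22·283.22 + 0.27·128.53 = 176.
Var(X) = E[X²] − (E[X])² = 176 − 100.982 = 75.0179.
SD(X) = √75.0179 = 8.66129.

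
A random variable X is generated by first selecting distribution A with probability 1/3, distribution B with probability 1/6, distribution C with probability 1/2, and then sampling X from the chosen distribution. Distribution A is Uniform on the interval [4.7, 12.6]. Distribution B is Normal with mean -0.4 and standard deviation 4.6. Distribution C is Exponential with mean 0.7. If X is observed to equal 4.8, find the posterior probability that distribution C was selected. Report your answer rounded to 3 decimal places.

0.015

Likelihoods f(4.8 | ·): A: 0.126582; B: 0.0457787; C: 0.00150274.
Posterior ∝ prior × likelihood. Numerator for C: 0.5·0.00150274 = 0.000751368.
Normalizing constant: 0.333333·0.126582 + 0.166667·0.0457787 + 0.5·0.00150274 = 0.0505752.
P(C | observation) = 0.000751368 / 0.0505752 = 0.0148564.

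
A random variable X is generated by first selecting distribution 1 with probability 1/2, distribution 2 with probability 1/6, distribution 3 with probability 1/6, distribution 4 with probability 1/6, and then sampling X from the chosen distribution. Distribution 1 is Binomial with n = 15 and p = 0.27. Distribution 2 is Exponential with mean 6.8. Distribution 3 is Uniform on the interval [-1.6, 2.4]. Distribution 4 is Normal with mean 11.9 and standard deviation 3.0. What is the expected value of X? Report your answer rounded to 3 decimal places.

5.208

Component means — 1: 4.05; 2: 6.8; 3: 0.4; 4: 11.9.
E[X] = 0.5·4.05 + 0.166667·6.8 + 0.166667·0.4 + 0.166667·11.9 = 5.20833.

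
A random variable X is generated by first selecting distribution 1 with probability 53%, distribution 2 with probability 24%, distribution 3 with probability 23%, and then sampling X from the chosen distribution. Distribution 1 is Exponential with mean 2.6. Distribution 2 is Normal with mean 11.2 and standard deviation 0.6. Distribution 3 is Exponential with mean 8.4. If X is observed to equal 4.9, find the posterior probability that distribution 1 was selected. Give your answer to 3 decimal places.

0.670

Likelihoods f(4.9 | ·): 1: 0.0584183; 2: 7.62563e-25; 3: 0.0664328.
Posterior ∝ prior × likelihood. Numerator for 1: 0.53·0.0584183 = 0.0309617.
Normalizing constant: 0.53·0.0584183 + 0.24·7.62563e-25 + 0.23·0.0664328 = 0.0462412.
P(1 | observation) = 0.0309617 / 0.0462412 = 0.669569.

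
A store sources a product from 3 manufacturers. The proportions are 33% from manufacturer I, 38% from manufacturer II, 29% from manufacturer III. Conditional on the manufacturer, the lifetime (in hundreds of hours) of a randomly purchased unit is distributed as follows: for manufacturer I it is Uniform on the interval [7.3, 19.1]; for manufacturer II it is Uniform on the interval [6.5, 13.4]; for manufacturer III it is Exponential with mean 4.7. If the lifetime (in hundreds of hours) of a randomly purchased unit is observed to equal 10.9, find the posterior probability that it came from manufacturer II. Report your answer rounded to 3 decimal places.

Likelihoods f(10.9 | ·): I: 0.0847458; II: 0.144928; III: 0.0209271.
Posterior ∝ prior × likelihood. Numerator for II: 0.38·0.144928 = 0.0550725.
Normalizing constant: 0.33·0.0847458 + 0.38·0.144928 + 0.29·0.0209271 = 0.0891074.
P(II | observation) = 0.0550725 / 0.0891074 = 0.618046.

0.618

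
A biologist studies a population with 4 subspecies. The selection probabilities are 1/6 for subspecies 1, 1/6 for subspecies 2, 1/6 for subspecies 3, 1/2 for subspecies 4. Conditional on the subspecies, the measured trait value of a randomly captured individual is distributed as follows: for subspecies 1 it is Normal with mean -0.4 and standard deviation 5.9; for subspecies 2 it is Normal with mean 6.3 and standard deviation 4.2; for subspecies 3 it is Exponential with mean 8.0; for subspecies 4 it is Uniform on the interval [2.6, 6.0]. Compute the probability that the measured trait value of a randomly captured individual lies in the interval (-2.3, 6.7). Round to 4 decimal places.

Conditional on each subspecies, P(-2.3 < X < 6.7): 1: 0.511874; 2: 0.517638; 3: 0.567209; 4: 1.
By total probability, P(-2.3 < X < 6.7) = 0.166667·0.511874 + 0.166667·0.517638 + 0.166667·0.567209 + 0.5·1 = 0.76612.

0.7661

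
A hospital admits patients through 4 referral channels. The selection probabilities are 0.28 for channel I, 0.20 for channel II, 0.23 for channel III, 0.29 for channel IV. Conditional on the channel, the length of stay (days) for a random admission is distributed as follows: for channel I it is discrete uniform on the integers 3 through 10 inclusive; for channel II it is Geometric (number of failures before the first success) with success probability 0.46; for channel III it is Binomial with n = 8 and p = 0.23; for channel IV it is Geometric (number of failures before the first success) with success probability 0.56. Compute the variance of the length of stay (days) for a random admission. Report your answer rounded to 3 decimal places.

8.455

Per component, I: μ=6.5, E[X²]=47.5; II: μ=1.17391, E[X²]=3.93006; III: μ=1.84, E[X²]=4.8024; IV: μ=0.785714, E[X²]=2.02041.
E[X] = 0.28·6.5 + 0.2·1.17391 + 0.23·1.84 + 0.29·0.785714 = 2.70584.
E[X²] = 0.28·47.5 + 0.2·3.93006 + 0.23·4.8024 + 0.29·2.02041 = 15.7765.
Var(X) = E[X²] − (E[X])² = 15.7765 − 7.32157 = 8.45491.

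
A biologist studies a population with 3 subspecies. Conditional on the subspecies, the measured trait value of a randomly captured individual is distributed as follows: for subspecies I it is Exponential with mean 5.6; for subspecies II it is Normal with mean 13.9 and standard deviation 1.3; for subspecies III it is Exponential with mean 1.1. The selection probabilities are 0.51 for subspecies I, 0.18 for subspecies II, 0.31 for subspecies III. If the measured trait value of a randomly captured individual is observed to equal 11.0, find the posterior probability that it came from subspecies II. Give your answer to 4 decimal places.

Likelihoods f(11.0 | ·): I: 0.0250457; II: 0.02549; III: 4.12727e-05.
Posterior ∝ prior × likelihood. Numerator for II: 0.18·0.02549 = 0.0045882.
Normalizing constant: 0.51·0.0250457 + 0.18·0.02549 + 0.31·4.12727e-05 = 0.0173743.
P(II | observation) = 0.0045882 / 0.0173743 = 0.26408.

0.2641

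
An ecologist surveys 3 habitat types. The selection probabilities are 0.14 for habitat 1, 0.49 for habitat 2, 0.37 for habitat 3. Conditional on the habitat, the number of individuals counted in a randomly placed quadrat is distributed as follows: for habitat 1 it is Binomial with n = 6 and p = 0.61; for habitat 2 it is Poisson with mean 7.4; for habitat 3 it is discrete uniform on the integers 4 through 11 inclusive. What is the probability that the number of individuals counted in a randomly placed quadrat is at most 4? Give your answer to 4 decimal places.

Conditional on each habitat, P(X ≤ 4): 1: 0.750844; 2: 0.139525; 3: 0.125.
By total probability, P(X ≤ 4) = 0.14·0.750844 + 0.49·0.139525 + 0.37·0.125 = 0.219736.

0.2197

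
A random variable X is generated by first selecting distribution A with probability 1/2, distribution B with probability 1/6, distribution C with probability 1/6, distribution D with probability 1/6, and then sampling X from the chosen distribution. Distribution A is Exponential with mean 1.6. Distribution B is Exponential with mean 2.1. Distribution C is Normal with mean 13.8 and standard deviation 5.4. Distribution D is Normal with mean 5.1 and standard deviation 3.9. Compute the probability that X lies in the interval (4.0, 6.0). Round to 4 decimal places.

Conditional on each component, P(4.0 < X < 6.0): A: 0.0585673; B: 0.0914255; C: 0.0395308; D: 0.202301.
By total probability, P(4.0 < X < 6.0) = 0.5·0.0585673 + 0.166667·0.0914255 + 0.166667·0.0395308 + 0.166667·0.202301 = 0.0848265.

0.0848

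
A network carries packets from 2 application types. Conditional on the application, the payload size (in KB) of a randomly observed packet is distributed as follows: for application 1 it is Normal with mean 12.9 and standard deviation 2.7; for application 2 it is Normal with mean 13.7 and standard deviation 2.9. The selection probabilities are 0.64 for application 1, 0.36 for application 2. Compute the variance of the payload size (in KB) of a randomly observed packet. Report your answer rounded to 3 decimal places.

7.841

Per component, 1: μ=12.9, E[X²]=173.7; 2: μ=13.7, E[X²]=196.1.
E[X] = 0.64·12.9 + 0.36·13.7 = 13.188.
E[X²] = 0.64·173.7 + 0.36·196.1 = 181.764.
Var(X) = E[X²] − (E[X])² = 181.764 − 173.923 = 7.84066.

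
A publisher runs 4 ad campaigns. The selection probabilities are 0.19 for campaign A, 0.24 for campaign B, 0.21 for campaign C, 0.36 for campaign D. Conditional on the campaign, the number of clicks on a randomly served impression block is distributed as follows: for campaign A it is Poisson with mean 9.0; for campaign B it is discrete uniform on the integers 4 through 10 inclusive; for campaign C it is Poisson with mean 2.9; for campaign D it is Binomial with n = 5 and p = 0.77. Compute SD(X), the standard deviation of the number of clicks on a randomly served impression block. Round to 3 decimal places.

Per component, A: μ=9, E[X²]=90; B: μ=7, E[X²]=53; C: μ=2.9, E[X²]=11.31; D: μ=3.85, E[X²]=15.708.
E[X] = 0.19·9 + 0.24·7 + 0.21·2.9 + 0.36·3.85 = 5.385.
E[X²] = 0.19·90 + 0.24·53 + 0.21·11.31 + 0.36·15.708 = 37.85.
Var(X) = E[X²] − (E[X])² = 37.85 − 28.9982 = 8.85176.
SD(X) = √8.85176 = 2.97519.

2.975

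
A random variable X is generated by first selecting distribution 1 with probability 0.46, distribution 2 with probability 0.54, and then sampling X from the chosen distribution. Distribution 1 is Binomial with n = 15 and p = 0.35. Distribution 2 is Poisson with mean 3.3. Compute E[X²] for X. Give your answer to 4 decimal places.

21.9111

For each component E[X²] = Var + (mean)², giving 1: 30.975; 2: 14.19.
Overall E[X²] = 0.46·30.975 + 0.54·14.19 = 21.9111.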